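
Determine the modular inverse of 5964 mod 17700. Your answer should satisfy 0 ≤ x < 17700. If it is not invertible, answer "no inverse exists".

Euclidean algorithm on 17700, 5964:
17700 = 2·5964 + 5772
5964 = 1·5772 + 192
5772 = 30·192 + 12
192 = 16·12 + 0
gcd(5964, 17700) = 12 ≠ 1, so 5964 has no multiplicative inverse modulo 17700.

no inverse exists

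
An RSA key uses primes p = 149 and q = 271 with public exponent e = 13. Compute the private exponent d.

21517

φ(n) = (p−1)(q−1) = 148·270 = 39960.
Need d with 13·d ≡ 1 (mod 39960). Apply the extended Euclidean algorithm:
39960 = 3073×13 + 11
13 = 1×11 + 2
11 = 5×2 + 1
2 = 2×1 + 0
Back-substitute:
1 = 11 − 5·2
1 = −5·13 + 6·11
1 = 6·39960 − 18443·13
So 13·(-18443) ≡ 1 (mod 39960), hence d ≡ -18443 ≡ 21517 (mod 39960).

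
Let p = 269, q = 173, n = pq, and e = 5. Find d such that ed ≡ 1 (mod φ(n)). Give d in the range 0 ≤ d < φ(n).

φ(n) = (p−1)(q−1) = 268·172 = 46096.
Need d with 5·d ≡ 1 (mod 46096). Apply the extended Euclidean algorithm:
46096 = 9219*5 + 1
5 = 5*1 + 0
Back-substitute:
1 = 46096 − 9219·5
So 5·(-9219) ≡ 1 (mod 46096), hence d ≡ -9219 ≡ 36877 (mod 46096).

36877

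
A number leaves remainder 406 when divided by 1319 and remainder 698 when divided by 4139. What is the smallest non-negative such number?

4313536

Write x = 406 + 1319·k. Then 1319·k ≡ 698 − 406 ≡ 292 (mod 4139).
Need 1319⁻¹ mod 4139. Extended Euclid on (4139, 1319):
4139 = 3*1319 + 182
1319 = 7*182 + 45
182 = 4*45 + 2
45 = 22*2 + 1
2 = 2*1 + 0
Back-substitute:
1 = 45 − 22·2
1 = −22·182 + 89·45
1 = 89·1319 − 645·182
1 = −645·4139 + 2024·1319
1319⁻¹ ≡ 2024 (mod 4139), so k ≡ 2024·292 ≡ 3270 (mod 4139).
x = 406 + 1319·3270 = 4313536.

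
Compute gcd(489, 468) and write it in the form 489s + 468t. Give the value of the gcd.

3

Euclidean algorithm:
489 = 1×468 + 21
468 = 22×21 + 6
21 = 3×6 + 3
6 = 2×3 + 0
gcd(489, 468) = 3.
Working backward:
3 = 21 − 3·6
3 = −3·468 + 67·21
3 = 67·489 − 70·468
So 3 = (67)·489 + (-70)·468.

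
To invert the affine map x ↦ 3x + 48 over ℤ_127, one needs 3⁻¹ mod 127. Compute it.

85

Extended Euclidean algorithm:
127 = 42×3 + 1
3 = 3×1 + 0
gcd = 1, so the inverse exists. Back-substitute:
1 = 127 − 42·3
So 3·(-42) ≡ 1 (mod 127), and -42 ≡ 85 (mod 127).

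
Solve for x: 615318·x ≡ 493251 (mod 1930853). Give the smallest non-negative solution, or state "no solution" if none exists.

First find gcd(615318, 1930853):
1930853 = 3*615318 + 84899
615318 = 7*84899 + 21025
84899 = 4*21025 + 799
21025 = 26*799 + 251
799 = 3*251 + 46
251 = 5*46 + 21
46 = 2*21 + 4
21 = 5*4 + 1
4 = 4*1 + 0
gcd = 1, so a unique solution mod 1930853 exists.
Back-substitute for the Bézout coefficients:
1 = 21 − 5·4
1 = −5·46 + 11·21
1 = 11·251 − 60·46
1 = −60·799 + 191·251
1 = 191·21025 − 5026·799
1 = −5026·84899 + 20295·21025
1 = 20295·615318 − 147091·84899
1 = −147091·1930853 + 461568·615318
So 615318·(461568) ≡ 1 (mod 1930853), giving 615318⁻¹ ≡ 461568.
x ≡ 615318⁻¹·493251 ≡ 461568·493251 ≡ 69485 (mod 1930853).

69485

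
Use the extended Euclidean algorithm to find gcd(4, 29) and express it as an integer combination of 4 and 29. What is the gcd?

Euclidean algorithm:
29 = 7*4 + 1
4 = 4*1 + 0
gcd(4, 29) = 1.
Back-substituting:
1 = 29 − 7·4
So 1 = (1)·29 + (-7)·4.

1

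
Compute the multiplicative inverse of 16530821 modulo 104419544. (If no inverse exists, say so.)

Extended Euclidean algorithm:
104419544 = 6*16530821 + 5234618
16530821 = 3*5234618 + 826967
5234618 = 6*826967 + 272816
826967 = 3*272816 + 8519
272816 = 32*8519 + 208
8519 = 40*208 + 199
208 = 1*199 + 9
199 = 22*9 + 1
9 = 9*1 + 0
gcd = 1, so the inverse exists. Back-substitute:
1 = 199 − 22·9
1 = −22·208 + 23·199
1 = 23·8519 − 942·208
1 = −942·272816 + 30167·8519
1 = 30167·826967 − 91443·272816
1 = −91443·5234618 + 578825·826967
1 = 578825·16530821 − 1827918·5234618
1 = −1827918·104419544 + 11546333·16530821
So 16530821·11546333 ≡ 1 (mod 104419544).

11546333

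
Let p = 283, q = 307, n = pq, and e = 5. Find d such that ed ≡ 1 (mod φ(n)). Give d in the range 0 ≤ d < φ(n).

φ(n) = (p−1)(q−1) = 282·306 = 86292.
Need d with 5·d ≡ 1 (mod 86292). Apply the extended Euclidean algorithm:
86292 = 17258·5 + 2
5 = 2·2 + 1
2 = 2·1 + 0
Back-substitute:
1 = 5 − 2·2
1 = −2·86292 + 34517·5
So 5·34517 ≡ 1 (mod 86292), hence d = 34517.

34517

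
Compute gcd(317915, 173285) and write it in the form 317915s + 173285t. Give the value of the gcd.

5

Apply Euclid's algorithm to 317915 and 173285:
317915 = 1*173285 + 144630
173285 = 1*144630 + 28655
144630 = 5*28655 + 1355
28655 = 21*1355 + 200
1355 = 6*200 + 155
200 = 1*155 + 45
155 = 3*45 + 20
45 = 2*20 + 5
20 = 4*5 + 0
gcd(317915, 173285) = 5.
Working backward:
5 = 45 − 2·20
5 = −2·155 + 7·45
5 = 7·200 − 9·155
5 = −9·1355 + 61·200
5 = 61·28655 − 1290·1355
5 = −1290·144630 + 6511·28655
5 = 6511·173285 − 7801·144630
5 = −7801·317915 + 14312·173285
So 5 = (-7801)·317915 + (14312)·173285.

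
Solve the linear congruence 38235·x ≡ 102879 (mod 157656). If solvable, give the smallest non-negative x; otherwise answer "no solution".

First find gcd(38235, 157656):
157656 = 4·38235 + 4716
38235 = 8·4716 + 507
4716 = 9·507 + 153
507 = 3·153 + 48
153 = 3·48 + 9
48 = 5·9 + 3
9 = 3·3 + 0
gcd = 3 and 3 | 102879, so solutions exist. Divide through by 3: 12745x ≡ 34293 (mod 52552).
Now find 12745⁻¹ mod 52552:
52552 = 4·12745 + 1572
12745 = 8·1572 + 169
1572 = 9·169 + 51
169 = 3·51 + 16
51 = 3·16 + 3
16 = 5·3 + 1
3 = 3·1 + 0
Back-substitute:
1 = 16 − 5·3
1 = −5·51 + 16·16
1 = 16·169 − 53·51
1 = −53·1572 + 493·169
1 = 493·12745 − 3997·1572
1 = −3997·52552 + 16481·12745
So 12745⁻¹ ≡ 16481 (mod 52552).
Then x ≡ 16481·34293 ≡ 38725 (mod 52552); the smallest non-negative solution is x = 38725.

38725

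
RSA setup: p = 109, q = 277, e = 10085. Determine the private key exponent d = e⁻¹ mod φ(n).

8669

φ(n) = (p−1)(q−1) = 108·276 = 29808.
Need d with 10085·d ≡ 1 (mod 29808). Apply the extended Euclidean algorithm:
29808 = 2*10085 + 9638
10085 = 1*9638 + 447
9638 = 21*447 + 251
447 = 1*251 + 196
251 = 1*196 + 55
196 = 3*55 + 31
55 = 1*31 + 24
31 = 1*24 + 7
24 = 3*7 + 3
7 = 2*3 + 1
3 = 3*1 + 0
Back-substitute:
1 = 7 − 2·3
1 = −2·24 + 7·7
1 = 7·31 − 9·24
1 = −9·55 + 16·31
1 = 16·196 − 57·55
1 = −57·251 + 73·196
1 = 73·447 − 130·251
1 = −130·9638 + 2803·447
1 = 2803·10085 − 2933·9638
1 = −2933·29808 + 8669·10085
So 10085·8669 ≡ 1 (mod 29808), hence d = 8669.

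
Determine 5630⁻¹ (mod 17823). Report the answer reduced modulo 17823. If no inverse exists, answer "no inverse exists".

Extended Euclidean algorithm:
17823 = 3×5630 + 933
5630 = 6×933 + 32
933 = 29×32 + 5
32 = 6×5 + 2
5 = 2×2 + 1
2 = 2×1 + 0
Since gcd(5630, 17823) = 1, back-substitute to write 1 as a combination:
1 = 5 − 2·2
1 = −2·32 + 13·5
1 = 13·933 − 379·32
1 = −379·5630 + 2287·933
1 = 2287·17823 − 7240·5630
Hence 5630⁻¹ ≡ -7240 ≡ 10583 (mod 17823).

10583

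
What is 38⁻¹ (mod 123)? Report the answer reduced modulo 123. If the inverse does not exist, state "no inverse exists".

gcd(123, 38) by repeated division:
123 = 3×38 + 9
38 = 4×9 + 2
9 = 4×2 + 1
2 = 2×1 + 0
The gcd is 1. Working backward:
1 = 9 − 4·2
1 = −4·38 + 17·9
1 = 17·123 − 55·38
Thus 38·(-55) ≡ 1 (mod 123); reducing, -55 mod 123 = 68.

68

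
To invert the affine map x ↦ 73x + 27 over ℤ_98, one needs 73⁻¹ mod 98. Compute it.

Run Euclid on (98, 73):
98 = 1*73 + 25
73 = 2*25 + 23
25 = 1*23 + 2
23 = 11*2 + 1
2 = 2*1 + 0
The gcd is 1. Working backward:
1 = 23 − 11·2
1 = −11·25 + 12·23
1 = 12·73 − 35·25
1 = −35·98 + 47·73
So 73·47 ≡ 1 (mod 98).

47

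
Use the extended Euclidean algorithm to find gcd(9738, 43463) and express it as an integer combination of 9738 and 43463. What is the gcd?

Repeated division:
43463 = 4*9738 + 4511
9738 = 2*4511 + 716
4511 = 6*716 + 215
716 = 3*215 + 71
215 = 3*71 + 2
71 = 35*2 + 1
2 = 2*1 + 0
gcd(9738, 43463) = 1.
Back-substituting:
1 = 71 − 35·2
1 = −35·215 + 106·71
1 = 106·716 − 353·215
1 = −353·4511 + 2224·716
1 = 2224·9738 − 4801·4511
1 = −4801·43463 + 21428·9738
So 1 = (-4801)·43463 + (21428)·9738.

1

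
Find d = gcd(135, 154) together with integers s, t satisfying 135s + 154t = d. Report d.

1

Repeated division:
154 = 1×135 + 19
135 = 7×19 + 2
19 = 9×2 + 1
2 = 2×1 + 0
gcd(135, 154) = 1.
Back-substituting:
1 = 19 − 9·2
1 = −9·135 + 64·19
1 = 64·154 − 73·135
So 1 = (64)·154 + (-73)·135.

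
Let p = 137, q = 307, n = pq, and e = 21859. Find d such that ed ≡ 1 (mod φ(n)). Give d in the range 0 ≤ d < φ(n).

φ(n) = (p−1)(q−1) = 136·306 = 41616.
Need d with 21859·d ≡ 1 (mod 41616). Apply the extended Euclidean algorithm:
41616 = 1*21859 + 19757
21859 = 1*19757 + 2102
19757 = 9*2102 + 839
2102 = 2*839 + 424
839 = 1*424 + 415
424 = 1*415 + 9
415 = 46*9 + 1
9 = 9*1 + 0
Back-substitute:
1 = 415 − 46·9
1 = −46·424 + 47·415
1 = 47·839 − 93·424
1 = −93·2102 + 233·839
1 = 233·19757 − 2190·2102
1 = −2190·21859 + 2423·19757
1 = 2423·41616 − 4613·21859
So 21859·(-4613) ≡ 1 (mod 41616), hence d ≡ -4613 ≡ 37003 (mod 41616).

37003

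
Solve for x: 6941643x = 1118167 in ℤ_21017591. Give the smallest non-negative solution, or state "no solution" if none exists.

First find gcd(6941643, 21017591):
21017591 = 3×6941643 + 192662
6941643 = 36×192662 + 5811
192662 = 33×5811 + 899
5811 = 6×899 + 417
899 = 2×417 + 65
417 = 6×65 + 27
65 = 2×27 + 11
27 = 2×11 + 5
11 = 2×5 + 1
5 = 5×1 + 0
gcd = 1, so a unique solution mod 21017591 exists.
Back-substitute for the Bézout coefficients:
1 = 11 − 2·5
1 = −2·27 + 5·11
1 = 5·65 − 12·27
1 = −12·417 + 77·65
1 = 77·899 − 166·417
1 = −166·5811 + 1073·899
1 = 1073·192662 − 35575·5811
1 = −35575·6941643 + 1281773·192662
1 = 1281773·21017591 − 3880894·6941643
So 6941643·(-3880894) ≡ 1 (mod 21017591), giving 6941643⁻¹ ≡ 17136697.
x ≡ 6941643⁻¹·1118167 ≡ 17136697·1118167 ≡ 14412472 (mod 21017591).

14412472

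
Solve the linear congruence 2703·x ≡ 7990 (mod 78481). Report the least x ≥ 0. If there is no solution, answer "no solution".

First find gcd(2703, 78481):
78481 = 29·2703 + 94
2703 = 28·94 + 71
94 = 1·71 + 23
71 = 3·23 + 2
23 = 11·2 + 1
2 = 2·1 + 0
gcd = 1, so a unique solution mod 78481 exists.
Back-substitute for the Bézout coefficients:
1 = 23 − 11·2
1 = −11·71 + 34·23
1 = 34·94 − 45·71
1 = −45·2703 + 1294·94
1 = 1294·78481 − 37571·2703
So 2703·(-37571) ≡ 1 (mod 78481), giving 2703⁻¹ ≡ 40910.
x ≡ 2703⁻¹·7990 ≡ 40910·7990 ≡ 76016 (mod 78481).

76016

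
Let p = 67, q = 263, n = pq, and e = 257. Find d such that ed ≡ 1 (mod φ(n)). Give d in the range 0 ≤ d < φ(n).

φ(n) = (p−1)(q−1) = 66·262 = 17292.
Need d with 257·d ≡ 1 (mod 17292). Apply the extended Euclidean algorithm:
17292 = 67×257 + 73
257 = 3×73 + 38
73 = 1×38 + 35
38 = 1×35 + 3
35 = 11×3 + 2
3 = 1×2 + 1
2 = 2×1 + 0
Back-substitute:
1 = 3 − 2
1 = −35 + 12·3
1 = 12·38 − 13·35
1 = −13·73 + 25·38
1 = 25·257 − 88·73
1 = −88·17292 + 5921·257
So 257·5921 ≡ 1 (mod 17292), hence d = 5921.

5921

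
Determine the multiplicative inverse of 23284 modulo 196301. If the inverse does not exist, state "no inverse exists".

Extended Euclidean algorithm:
196301 = 8*23284 + 10029
23284 = 2*10029 + 3226
10029 = 3*3226 + 351
3226 = 9*351 + 67
351 = 5*67 + 16
67 = 4*16 + 3
16 = 5*3 + 1
3 = 3*1 + 0
The gcd is 1. Working backward:
1 = 16 − 5·3
1 = −5·67 + 21·16
1 = 21·351 − 110·67
1 = −110·3226 + 1011·351
1 = 1011·10029 − 3143·3226
1 = −3143·23284 + 7297·10029
1 = 7297·196301 − 61519·23284
So 23284·(-61519) ≡ 1 (mod 196301), and -61519 ≡ 134782 (mod 196301).

134782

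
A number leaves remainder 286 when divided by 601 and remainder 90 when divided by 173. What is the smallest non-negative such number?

Write x = 286 + 601·k. Then 601·k ≡ 90 − 286 ≡ 150 (mod 173).
Need 601⁻¹ mod 173. Extended Euclid on (173, 82):
173 = 2·82 + 9
82 = 9·9 + 1
9 = 9·1 + 0
Back-substitute:
1 = 82 − 9·9
1 = −9·173 + 19·82
601⁻¹ ≡ 19 (mod 173), so k ≡ 19·150 ≡ 82 (mod 173).
x = 286 + 601·82 = 49568.

49568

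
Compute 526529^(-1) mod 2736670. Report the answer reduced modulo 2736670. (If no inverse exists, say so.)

2035409

gcd(2736670, 526529) by repeated division:
2736670 = 5·526529 + 104025
526529 = 5·104025 + 6404
104025 = 16·6404 + 1561
6404 = 4·1561 + 160
1561 = 9·160 + 121
160 = 1·121 + 39
121 = 3·39 + 4
39 = 9·4 + 3
4 = 1·3 + 1
3 = 3·1 + 0
gcd = 1, so the inverse exists. Back-substitute:
1 = 4 − 3
1 = −39 + 10·4
1 = 10·121 − 31·39
1 = −31·160 + 41·121
1 = 41·1561 − 400·160
1 = −400·6404 + 1641·1561
1 = 1641·104025 − 26656·6404
1 = −26656·526529 + 134921·104025
1 = 134921·2736670 − 701261·526529
Hence 526529⁻¹ ≡ -701261 ≡ 2035409 (mod 2736670).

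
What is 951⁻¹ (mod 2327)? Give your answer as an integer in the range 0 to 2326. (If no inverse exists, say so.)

Extended Euclidean algorithm:
2327 = 2·951 + 425
951 = 2·425 + 101
425 = 4·101 + 21
101 = 4·21 + 17
21 = 1·17 + 4
17 = 4·4 + 1
4 = 4·1 + 0
The gcd is 1. Working backward:
1 = 17 − 4·4
1 = −4·21 + 5·17
1 = 5·101 − 24·21
1 = −24·425 + 101·101
1 = 101·951 − 226·425
1 = −226·2327 + 553·951
So 951·553 ≡ 1 (mod 2327).

553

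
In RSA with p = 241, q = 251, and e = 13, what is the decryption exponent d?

23077

φ(n) = (p−1)(q−1) = 240·250 = 60000.
Need d with 13·d ≡ 1 (mod 60000). Apply the extended Euclidean algorithm:
60000 = 4615×13 + 5
13 = 2×5 + 3
5 = 1×3 + 2
3 = 1×2 + 1
2 = 2×1 + 0
Back-substitute:
1 = 3 − 2
1 = −5 + 2·3
1 = 2·13 − 5·5
1 = −5·60000 + 23077·13
So 13·23077 ≡ 1 (mod 60000), hence d = 23077.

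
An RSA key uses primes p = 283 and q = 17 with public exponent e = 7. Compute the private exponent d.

3223

φ(n) = (p−1)(q−1) = 282·16 = 4512.
Need d with 7·d ≡ 1 (mod 4512). Apply the extended Euclidean algorithm:
4512 = 644×7 + 4
7 = 1×4 + 3
4 = 1×3 + 1
3 = 3×1 + 0
Back-substitute:
1 = 4 − 3
1 = −7 + 2·4
1 = 2·4512 − 1289·7
So 7·(-1289) ≡ 1 (mod 4512), hence d ≡ -1289 ≡ 3223 (mod 4512).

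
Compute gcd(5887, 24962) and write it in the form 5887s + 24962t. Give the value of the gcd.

Apply Euclid's algorithm to 24962 and 5887:
24962 = 4·5887 + 1414
5887 = 4·1414 + 231
1414 = 6·231 + 28
231 = 8·28 + 7
28 = 4·7 + 0
gcd(5887, 24962) = 7.
Back-substituting:
7 = 231 − 8·28
7 = −8·1414 + 49·231
7 = 49·5887 − 204·1414
7 = −204·24962 + 865·5887
So 7 = (-204)·24962 + (865)·5887.

7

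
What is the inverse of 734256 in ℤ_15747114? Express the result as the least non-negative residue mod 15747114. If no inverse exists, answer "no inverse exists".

Compute gcd(734256, 15747114):
15747114 = 21·734256 + 327738
734256 = 2·327738 + 78780
327738 = 4·78780 + 12618
78780 = 6·12618 + 3072
12618 = 4·3072 + 330
3072 = 9·330 + 102
330 = 3·102 + 24
102 = 4·24 + 6
24 = 4·6 + 0
The gcd is 6, not 1, hence no inverse exists.

no inverse exists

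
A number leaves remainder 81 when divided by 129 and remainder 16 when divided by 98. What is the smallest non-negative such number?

5112

Write x = 81 + 129·k. Then 129·k ≡ 16 − 81 ≡ 33 (mod 98).
Need 129⁻¹ mod 98. Extended Euclid on (98, 31):
98 = 3×31 + 5
31 = 6×5 + 1
5 = 5×1 + 0
Back-substitute:
1 = 31 − 6·5
1 = −6·98 + 19·31
129⁻¹ ≡ 19 (mod 98), so k ≡ 19·33 ≡ 39 (mod 98).
x = 81 + 129·39 = 5112.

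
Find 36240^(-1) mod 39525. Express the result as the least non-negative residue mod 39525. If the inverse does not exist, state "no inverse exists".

no inverse exists

Euclidean algorithm on 39525, 36240:
39525 = 1×36240 + 3285
36240 = 11×3285 + 105
3285 = 31×105 + 30
105 = 3×30 + 15
30 = 2×15 + 0
Since gcd = 15 > 1, 36240 is not a unit mod 39525.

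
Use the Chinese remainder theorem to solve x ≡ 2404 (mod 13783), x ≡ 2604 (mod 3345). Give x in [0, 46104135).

Write x = 2404 + 13783·k. Then 13783·k ≡ 2604 − 2404 ≡ 200 (mod 3345).
Need 13783⁻¹ mod 3345. Extended Euclid on (3345, 403):
3345 = 8*403 + 121
403 = 3*121 + 40
121 = 3*40 + 1
40 = 40*1 + 0
Back-substitute:
1 = 121 − 3·40
1 = −3·403 + 10·121
1 = 10·3345 − 83·403
13783⁻¹ ≡ 3262 (mod 3345), so k ≡ 3262·200 ≡ 125 (mod 3345).
x = 2404 + 13783·125 = 1725279.

1725279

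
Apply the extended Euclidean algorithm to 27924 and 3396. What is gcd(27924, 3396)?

12

Repeated division:
27924 = 8*3396 + 756
3396 = 4*756 + 372
756 = 2*372 + 12
372 = 31*12 + 0
gcd(27924, 3396) = 12.
Express as a combination:
12 = 756 − 2·372
12 = −2·3396 + 9·756
12 = 9·27924 − 74·3396
So 12 = (9)·27924 + (-74)·3396.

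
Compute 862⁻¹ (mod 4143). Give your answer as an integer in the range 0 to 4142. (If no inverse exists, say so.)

1687

Apply the Euclidean algorithm to 4143 and 862:
4143 = 4*862 + 695
862 = 1*695 + 167
695 = 4*167 + 27
167 = 6*27 + 5
27 = 5*5 + 2
5 = 2*2 + 1
2 = 2*1 + 0
gcd = 1, so the inverse exists. Back-substitute:
1 = 5 − 2·2
1 = −2·27 + 11·5
1 = 11·167 − 68·27
1 = −68·695 + 283·167
1 = 283·862 − 351·695
1 = −351·4143 + 1687·862
So 862·1687 ≡ 1 (mod 4143).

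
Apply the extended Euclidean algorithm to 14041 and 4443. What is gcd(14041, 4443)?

Apply Euclid's algorithm to 14041 and 4443:
14041 = 3·4443 + 712
4443 = 6·712 + 171
712 = 4·171 + 28
171 = 6·28 + 3
28 = 9·3 + 1
3 = 3·1 + 0
gcd(14041, 4443) = 1.
Working backward:
1 = 28 − 9·3
1 = −9·171 + 55·28
1 = 55·712 − 229·171
1 = −229·4443 + 1429·712
1 = 1429·14041 − 4516·4443
So 1 = (1429)·14041 + (-4516)·4443.

1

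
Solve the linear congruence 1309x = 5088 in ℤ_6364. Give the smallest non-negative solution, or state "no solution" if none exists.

First find gcd(1309, 6364):
6364 = 4×1309 + 1128
1309 = 1×1128 + 181
1128 = 6×181 + 42
181 = 4×42 + 13
42 = 3×13 + 3
13 = 4×3 + 1
3 = 3×1 + 0
gcd = 1, so a unique solution mod 6364 exists.
Back-substitute for the Bézout coefficients:
1 = 13 − 4·3
1 = −4·42 + 13·13
1 = 13·181 − 56·42
1 = −56·1128 + 349·181
1 = 349·1309 − 405·1128
1 = −405·6364 + 1969·1309
So 1309·(1969) ≡ 1 (mod 6364), giving 1309⁻¹ ≡ 1969.
x ≡ 1309⁻¹·5088 ≡ 1969·5088 ≡ 1336 (mod 6364).

1336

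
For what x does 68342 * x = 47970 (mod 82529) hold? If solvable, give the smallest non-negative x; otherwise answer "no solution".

39769

First find gcd(68342, 82529):
82529 = 1·68342 + 14187
68342 = 4·14187 + 11594
14187 = 1·11594 + 2593
11594 = 4·2593 + 1222
2593 = 2·1222 + 149
1222 = 8·149 + 30
149 = 4·30 + 29
30 = 1·29 + 1
29 = 29·1 + 0
gcd = 1, so a unique solution mod 82529 exists.
Back-substitute for the Bézout coefficients:
1 = 30 − 29
1 = −149 + 5·30
1 = 5·1222 − 41·149
1 = −41·2593 + 87·1222
1 = 87·11594 − 389·2593
1 = −389·14187 + 476·11594
1 = 476·68342 − 2293·14187
1 = −2293·82529 + 2769·68342
So 68342·(2769) ≡ 1 (mod 82529), giving 68342⁻¹ ≡ 2769.
x ≡ 68342⁻¹·47970 ≡ 2769·47970 ≡ 39769 (mod 82529).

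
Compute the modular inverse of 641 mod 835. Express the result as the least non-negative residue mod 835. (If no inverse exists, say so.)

Run Euclid on (835, 641):
835 = 1×641 + 194
641 = 3×194 + 59
194 = 3×59 + 17
59 = 3×17 + 8
17 = 2×8 + 1
8 = 8×1 + 0
Since gcd(641, 835) = 1, back-substitute to write 1 as a combination:
1 = 17 − 2·8
1 = −2·59 + 7·17
1 = 7·194 − 23·59
1 = −23·641 + 76·194
1 = 76·835 − 99·641
Hence 641⁻¹ ≡ -99 ≡ 736 (mod 835).

736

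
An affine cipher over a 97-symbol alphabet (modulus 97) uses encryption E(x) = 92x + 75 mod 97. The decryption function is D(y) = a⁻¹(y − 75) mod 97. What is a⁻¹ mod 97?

gcd(97, 92) by repeated division:
97 = 1·92 + 5
92 = 18·5 + 2
5 = 2·2 + 1
2 = 2·1 + 0
gcd = 1, so the inverse exists. Back-substitute:
1 = 5 − 2·2
1 = −2·92 + 37·5
1 = 37·97 − 39·92
So 92·(-39) ≡ 1 (mod 97), and -39 ≡ 58 (mod 97).

58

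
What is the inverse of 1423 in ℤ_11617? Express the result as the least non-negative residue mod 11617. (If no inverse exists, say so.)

1396

Apply the Euclidean algorithm to 11617 and 1423:
11617 = 8·1423 + 233
1423 = 6·233 + 25
233 = 9·25 + 8
25 = 3·8 + 1
8 = 8·1 + 0
Since gcd(1423, 11617) = 1, back-substitute to write 1 as a combination:
1 = 25 − 3·8
1 = −3·233 + 28·25
1 = 28·1423 − 171·233
1 = −171·11617 + 1396·1423
So 1423·1396 ≡ 1 (mod 11617).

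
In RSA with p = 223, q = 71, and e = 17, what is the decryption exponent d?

7313

φ(n) = (p−1)(q−1) = 222·70 = 15540.
Need d with 17·d ≡ 1 (mod 15540). Apply the extended Euclidean algorithm:
15540 = 914*17 + 2
17 = 8*2 + 1
2 = 2*1 + 0
Back-substitute:
1 = 17 − 8·2
1 = −8·15540 + 7313·17
So 17·7313 ≡ 1 (mod 15540), hence d = 7313.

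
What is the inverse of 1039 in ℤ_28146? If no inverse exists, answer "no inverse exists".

Extended Euclidean algorithm:
28146 = 27*1039 + 93
1039 = 11*93 + 16
93 = 5*16 + 13
16 = 1*13 + 3
13 = 4*3 + 1
3 = 3*1 + 0
gcd = 1, so the inverse exists. Back-substitute:
1 = 13 − 4·3
1 = −4·16 + 5·13
1 = 5·93 − 29·16
1 = −29·1039 + 324·93
1 = 324·28146 − 8777·1039
So 1039·(-8777) ≡ 1 (mod 28146), and -8777 ≡ 19369 (mod 28146).

19369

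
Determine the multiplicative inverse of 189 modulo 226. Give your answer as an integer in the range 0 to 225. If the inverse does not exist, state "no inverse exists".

171

Run Euclid on (226, 189):
226 = 1×189 + 37
189 = 5×37 + 4
37 = 9×4 + 1
4 = 4×1 + 0
Since gcd(189, 226) = 1, back-substitute to write 1 as a combination:
1 = 37 − 9·4
1 = −9·189 + 46·37
1 = 46·226 − 55·189
Thus 189·(-55) ≡ 1 (mod 226); reducing, -55 mod 226 = 171.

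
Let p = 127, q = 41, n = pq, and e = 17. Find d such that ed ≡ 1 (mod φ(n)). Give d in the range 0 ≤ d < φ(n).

φ(n) = (p−1)(q−1) = 126·40 = 5040.
Need d with 17·d ≡ 1 (mod 5040). Apply the extended Euclidean algorithm:
5040 = 296*17 + 8
17 = 2*8 + 1
8 = 8*1 + 0
Back-substitute:
1 = 17 − 2·8
1 = −2·5040 + 593·17
So 17·593 ≡ 1 (mod 5040), hence d = 593.

593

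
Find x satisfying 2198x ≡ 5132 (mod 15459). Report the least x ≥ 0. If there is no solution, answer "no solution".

First find gcd(2198, 15459):
15459 = 7*2198 + 73
2198 = 30*73 + 8
73 = 9*8 + 1
8 = 8*1 + 0
gcd = 1, so a unique solution mod 15459 exists.
Back-substitute for the Bézout coefficients:
1 = 73 − 9·8
1 = −9·2198 + 271·73
1 = 271·15459 − 1906·2198
So 2198·(-1906) ≡ 1 (mod 15459), giving 2198⁻¹ ≡ 13553.
x ≡ 2198⁻¹·5132 ≡ 13553·5132 ≡ 3955 (mod 15459).

3955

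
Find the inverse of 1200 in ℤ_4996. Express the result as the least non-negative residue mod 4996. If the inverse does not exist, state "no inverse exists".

no inverse exists

Euclidean algorithm on 4996, 1200:
4996 = 4*1200 + 196
1200 = 6*196 + 24
196 = 8*24 + 4
24 = 6*4 + 0
gcd(1200, 4996) = 4 ≠ 1, so 1200 has no multiplicative inverse modulo 4996.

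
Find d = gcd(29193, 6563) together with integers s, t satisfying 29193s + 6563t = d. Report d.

Repeated division:
29193 = 4·6563 + 2941
6563 = 2·2941 + 681
2941 = 4·681 + 217
681 = 3·217 + 30
217 = 7·30 + 7
30 = 4·7 + 2
7 = 3·2 + 1
2 = 2·1 + 0
gcd(29193, 6563) = 1.
Express as a combination:
1 = 7 − 3·2
1 = −3·30 + 13·7
1 = 13·217 − 94·30
1 = −94·681 + 295·217
1 = 295·2941 − 1274·681
1 = −1274·6563 + 2843·2941
1 = 2843·29193 − 12646·6563
So 1 = (2843)·29193 + (-12646)·6563.

1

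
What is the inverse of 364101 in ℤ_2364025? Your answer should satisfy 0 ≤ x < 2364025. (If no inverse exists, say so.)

Run Euclid on (2364025, 364101):
2364025 = 6×364101 + 179419
364101 = 2×179419 + 5263
179419 = 34×5263 + 477
5263 = 11×477 + 16
477 = 29×16 + 13
16 = 1×13 + 3
13 = 4×3 + 1
3 = 3×1 + 0
Since gcd(364101, 2364025) = 1, back-substitute to write 1 as a combination:
1 = 13 − 4·3
1 = −4·16 + 5·13
1 = 5·477 − 149·16
1 = −149·5263 + 1644·477
1 = 1644·179419 − 56045·5263
1 = −56045·364101 + 113734·179419
1 = 113734·2364025 − 738449·364101
Thus 364101·(-738449) ≡ 1 (mod 2364025); reducing, -738449 mod 2364025 = 1625576.

1625576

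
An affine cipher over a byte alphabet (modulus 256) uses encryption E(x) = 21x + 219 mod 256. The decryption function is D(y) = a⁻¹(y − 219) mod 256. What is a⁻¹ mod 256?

gcd(256, 21) by repeated division:
256 = 12×21 + 4
21 = 5×4 + 1
4 = 4×1 + 0
Since gcd(21, 256) = 1, back-substitute to write 1 as a combination:
1 = 21 − 5·4
1 = −5·256 + 61·21
So 21·61 ≡ 1 (mod 256).

61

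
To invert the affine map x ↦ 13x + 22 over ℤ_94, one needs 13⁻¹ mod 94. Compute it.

29

Apply the Euclidean algorithm to 94 and 13:
94 = 7×13 + 3
13 = 4×3 + 1
3 = 3×1 + 0
The gcd is 1. Working backward:
1 = 13 − 4·3
1 = −4·94 + 29·13
So 13·29 ≡ 1 (mod 94).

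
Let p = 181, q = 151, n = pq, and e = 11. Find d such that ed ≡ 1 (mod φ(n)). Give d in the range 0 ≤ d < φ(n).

φ(n) = (p−1)(q−1) = 180·150 = 27000.
Need d with 11·d ≡ 1 (mod 27000). Apply the extended Euclidean algorithm:
27000 = 2454*11 + 6
11 = 1*6 + 5
6 = 1*5 + 1
5 = 5*1 + 0
Back-substitute:
1 = 6 − 5
1 = −11 + 2·6
1 = 2·27000 − 4909·11
So 11·(-4909) ≡ 1 (mod 27000), hence d ≡ -4909 ≡ 22091 (mod 27000).

22091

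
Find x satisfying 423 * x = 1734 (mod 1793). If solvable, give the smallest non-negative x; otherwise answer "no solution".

First find gcd(423, 1793):
1793 = 4·423 + 101
423 = 4·101 + 19
101 = 5·19 + 6
19 = 3·6 + 1
6 = 6·1 + 0
gcd = 1, so a unique solution mod 1793 exists.
Back-substitute for the Bézout coefficients:
1 = 19 − 3·6
1 = −3·101 + 16·19
1 = 16·423 − 67·101
1 = −67·1793 + 284·423
So 423·(284) ≡ 1 (mod 1793), giving 423⁻¹ ≡ 284.
x ≡ 423⁻¹·1734 ≡ 284·1734 ≡ 1174 (mod 1793).

1174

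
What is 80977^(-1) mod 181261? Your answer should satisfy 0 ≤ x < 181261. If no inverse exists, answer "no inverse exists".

51927

Extended Euclidean algorithm:
181261 = 2·80977 + 19307
80977 = 4·19307 + 3749
19307 = 5·3749 + 562
3749 = 6·562 + 377
562 = 1·377 + 185
377 = 2·185 + 7
185 = 26·7 + 3
7 = 2·3 + 1
3 = 3·1 + 0
The gcd is 1. Working backward:
1 = 7 − 2·3
1 = −2·185 + 53·7
1 = 53·377 − 108·185
1 = −108·562 + 161·377
1 = 161·3749 − 1074·562
1 = −1074·19307 + 5531·3749
1 = 5531·80977 − 23198·19307
1 = −23198·181261 + 51927·80977
So 80977·51927 ≡ 1 (mod 181261).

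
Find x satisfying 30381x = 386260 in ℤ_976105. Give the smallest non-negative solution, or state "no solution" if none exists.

gcd(30381, 976105):
976105 = 32·30381 + 3913
30381 = 7·3913 + 2990
3913 = 1·2990 + 923
2990 = 3·923 + 221
923 = 4·221 + 39
221 = 5·39 + 26
39 = 1·26 + 13
26 = 2·13 + 0
gcd = 13, but 13 ∤ 386260, so the congruence has no solution.

no solution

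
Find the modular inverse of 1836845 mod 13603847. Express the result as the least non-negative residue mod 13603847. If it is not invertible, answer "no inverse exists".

Apply the Euclidean algorithm to 13603847 and 1836845:
13603847 = 7×1836845 + 745932
1836845 = 2×745932 + 344981
745932 = 2×344981 + 55970
344981 = 6×55970 + 9161
55970 = 6×9161 + 1004
9161 = 9×1004 + 125
1004 = 8×125 + 4
125 = 31×4 + 1
4 = 4×1 + 0
gcd = 1, so the inverse exists. Back-substitute:
1 = 125 − 31·4
1 = −31·1004 + 249·125
1 = 249·9161 − 2272·1004
1 = −2272·55970 + 13881·9161
1 = 13881·344981 − 85558·55970
1 = −85558·745932 + 184997·344981
1 = 184997·1836845 − 455552·745932
1 = −455552·13603847 + 3373861·1836845
So 1836845·3373861 ≡ 1 (mod 13603847).

3373861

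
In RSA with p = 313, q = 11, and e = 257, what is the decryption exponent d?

2513

φ(n) = (p−1)(q−1) = 312·10 = 3120.
Need d with 257·d ≡ 1 (mod 3120). Apply the extended Euclidean algorithm:
3120 = 12·257 + 36
257 = 7·36 + 5
36 = 7·5 + 1
5 = 5·1 + 0
Back-substitute:
1 = 36 − 7·5
1 = −7·257 + 50·36
1 = 50·3120 − 607·257
So 257·(-607) ≡ 1 (mod 3120), hence d ≡ -607 ≡ 2513 (mod 3120).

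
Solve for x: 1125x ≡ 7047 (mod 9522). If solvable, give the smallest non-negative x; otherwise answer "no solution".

421

First find gcd(1125, 9522):
9522 = 8·1125 + 522
1125 = 2·522 + 81
522 = 6·81 + 36
81 = 2·36 + 9
36 = 4·9 + 0
gcd = 9 and 9 | 7047, so solutions exist. Divide through by 9: 125x ≡ 783 (mod 1058).
Now find 125⁻¹ mod 1058:
1058 = 8×125 + 58
125 = 2×58 + 9
58 = 6×9 + 4
9 = 2×4 + 1
4 = 4×1 + 0
Back-substitute:
1 = 9 − 2·4
1 = −2·58 + 13·9
1 = 13·125 − 28·58
1 = −28·1058 + 237·125
So 125⁻¹ ≡ 237 (mod 1058).
Then x ≡ 237·783 ≡ 421 (mod 1058); the smallest non-negative solution is x = 421.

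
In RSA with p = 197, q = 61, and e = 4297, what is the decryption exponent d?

2953

φ(n) = (p−1)(q−1) = 196·60 = 11760.
Need d with 4297·d ≡ 1 (mod 11760). Apply the extended Euclidean algorithm:
11760 = 2*4297 + 3166
4297 = 1*3166 + 1131
3166 = 2*1131 + 904
1131 = 1*904 + 227
904 = 3*227 + 223
227 = 1*223 + 4
223 = 55*4 + 3
4 = 1*3 + 1
3 = 3*1 + 0
Back-substitute:
1 = 4 − 3
1 = −223 + 56·4
1 = 56·227 − 57·223
1 = −57·904 + 227·227
1 = 227·1131 − 284·904
1 = −284·3166 + 795·1131
1 = 795·4297 − 1079·3166
1 = −1079·11760 + 2953·4297
So 4297·2953 ≡ 1 (mod 11760), hence d = 2953.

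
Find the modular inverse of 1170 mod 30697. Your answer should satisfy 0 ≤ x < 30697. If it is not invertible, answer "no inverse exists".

23272

Run Euclid on (30697, 1170):
30697 = 26*1170 + 277
1170 = 4*277 + 62
277 = 4*62 + 29
62 = 2*29 + 4
29 = 7*4 + 1
4 = 4*1 + 0
The gcd is 1. Working backward:
1 = 29 − 7·4
1 = −7·62 + 15·29
1 = 15·277 − 67·62
1 = −67·1170 + 283·277
1 = 283·30697 − 7425·1170
So 1170·(-7425) ≡ 1 (mod 30697), and -7425 ≡ 23272 (mod 30697).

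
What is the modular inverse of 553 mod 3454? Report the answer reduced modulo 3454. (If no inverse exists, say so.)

3073

Apply the Euclidean algorithm to 3454 and 553:
3454 = 6·553 + 136
553 = 4·136 + 9
136 = 15·9 + 1
9 = 9·1 + 0
The gcd is 1. Working backward:
1 = 136 − 15·9
1 = −15·553 + 61·136
1 = 61·3454 − 381·553
Hence 553⁻¹ ≡ -381 ≡ 3073 (mod 3454).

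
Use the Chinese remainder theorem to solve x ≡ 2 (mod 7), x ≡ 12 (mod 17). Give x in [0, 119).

Write x = 2 + 7·k. Then 7·k ≡ 12 − 2 ≡ 10 (mod 17).
Need 7⁻¹ mod 17. Extended Euclid on (17, 7):
17 = 2*7 + 3
7 = 2*3 + 1
3 = 3*1 + 0
Back-substitute:
1 = 7 − 2·3
1 = −2·17 + 5·7
7⁻¹ ≡ 5 (mod 17), so k ≡ 5·10 ≡ 16 (mod 17).
x = 2 + 7·16 = 114.

114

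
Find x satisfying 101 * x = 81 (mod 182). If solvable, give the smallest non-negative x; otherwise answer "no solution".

181

First find gcd(101, 182):
182 = 1*101 + 81
101 = 1*81 + 20
81 = 4*20 + 1
20 = 20*1 + 0
gcd = 1, so a unique solution mod 182 exists.
Back-substitute for the Bézout coefficients:
1 = 81 − 4·20
1 = −4·101 + 5·81
1 = 5·182 − 9·101
So 101·(-9) ≡ 1 (mod 182), giving 101⁻¹ ≡ 173.
x ≡ 101⁻¹·81 ≡ 173·81 ≡ 181 (mod 182).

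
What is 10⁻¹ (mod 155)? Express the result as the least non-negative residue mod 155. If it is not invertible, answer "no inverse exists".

Compute gcd(10, 155):
155 = 15·10 + 5
10 = 2·5 + 0
gcd(10, 155) = 5 ≠ 1, so 10 has no multiplicative inverse modulo 155.

no inverse exists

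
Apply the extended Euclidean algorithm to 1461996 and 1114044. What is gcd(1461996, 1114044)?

12

Apply Euclid's algorithm to 1461996 and 1114044:
1461996 = 1·1114044 + 347952
1114044 = 3·347952 + 70188
347952 = 4·70188 + 67200
70188 = 1·67200 + 2988
67200 = 22·2988 + 1464
2988 = 2·1464 + 60
1464 = 24·60 + 24
60 = 2·24 + 12
24 = 2·12 + 0
gcd(1461996, 1114044) = 12.
Working backward:
12 = 60 − 2·24
12 = −2·1464 + 49·60
12 = 49·2988 − 100·1464
12 = −100·67200 + 2249·2988
12 = 2249·70188 − 2349·67200
12 = −2349·347952 + 11645·70188
12 = 11645·1114044 − 37284·347952
12 = −37284·1461996 + 48929·1114044
So 12 = (-37284)·1461996 + (48929)·1114044.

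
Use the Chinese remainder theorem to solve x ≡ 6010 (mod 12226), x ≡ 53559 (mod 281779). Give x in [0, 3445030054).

368338712

Write x = 6010 + 12226·k. Then 12226·k ≡ 53559 − 6010 ≡ 47549 (mod 281779).
Need 12226⁻¹ mod 281779. Extended Euclid on (281779, 12226):
281779 = 23×12226 + 581
12226 = 21×581 + 25
581 = 23×25 + 6
25 = 4×6 + 1
6 = 6×1 + 0
Back-substitute:
1 = 25 − 4·6
1 = −4·581 + 93·25
1 = 93·12226 − 1957·581
1 = −1957·281779 + 45104·12226
12226⁻¹ ≡ 45104 (mod 281779), so k ≡ 45104·47549 ≡ 30127 (mod 281779).
x = 6010 + 12226·30127 = 368338712.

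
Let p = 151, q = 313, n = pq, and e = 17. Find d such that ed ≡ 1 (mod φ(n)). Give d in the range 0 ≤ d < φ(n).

φ(n) = (p−1)(q−1) = 150·312 = 46800.
Need d with 17·d ≡ 1 (mod 46800). Apply the extended Euclidean algorithm:
46800 = 2752·17 + 16
17 = 1·16 + 1
16 = 16·1 + 0
Back-substitute:
1 = 17 − 16
1 = −46800 + 2753·17
So 17·2753 ≡ 1 (mod 46800), hence d = 2753.

2753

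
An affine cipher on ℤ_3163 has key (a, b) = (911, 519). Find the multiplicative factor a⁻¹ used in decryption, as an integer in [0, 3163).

Apply the Euclidean algorithm to 3163 and 911:
3163 = 3*911 + 430
911 = 2*430 + 51
430 = 8*51 + 22
51 = 2*22 + 7
22 = 3*7 + 1
7 = 7*1 + 0
gcd = 1, so the inverse exists. Back-substitute:
1 = 22 − 3·7
1 = −3·51 + 7·22
1 = 7·430 − 59·51
1 = −59·911 + 125·430
1 = 125·3163 − 434·911
Thus 911·(-434) ≡ 1 (mod 3163); reducing, -434 mod 3163 = 2729.

2729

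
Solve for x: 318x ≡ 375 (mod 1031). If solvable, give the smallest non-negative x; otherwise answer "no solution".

1003

First find gcd(318, 1031):
1031 = 3×318 + 77
318 = 4×77 + 10
77 = 7×10 + 7
10 = 1×7 + 3
7 = 2×3 + 1
3 = 3×1 + 0
gcd = 1, so a unique solution mod 1031 exists.
Back-substitute for the Bézout coefficients:
1 = 7 − 2·3
1 = −2·10 + 3·7
1 = 3·77 − 23·10
1 = −23·318 + 95·77
1 = 95·1031 − 308·318
So 318·(-308) ≡ 1 (mod 1031), giving 318⁻¹ ≡ 723.
x ≡ 318⁻¹·375 ≡ 723·375 ≡ 1003 (mod 1031).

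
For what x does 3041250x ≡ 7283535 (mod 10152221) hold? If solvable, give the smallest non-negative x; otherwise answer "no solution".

1552804

First find gcd(3041250, 10152221):
10152221 = 3·3041250 + 1028471
3041250 = 2·1028471 + 984308
1028471 = 1·984308 + 44163
984308 = 22·44163 + 12722
44163 = 3·12722 + 5997
12722 = 2·5997 + 728
5997 = 8·728 + 173
728 = 4·173 + 36
173 = 4·36 + 29
36 = 1·29 + 7
29 = 4·7 + 1
7 = 7·1 + 0
gcd = 1, so a unique solution mod 10152221 exists.
Back-substitute for the Bézout coefficients:
1 = 29 − 4·7
1 = −4·36 + 5·29
1 = 5·173 − 24·36
1 = −24·728 + 101·173
1 = 101·5997 − 832·728
1 = −832·12722 + 1765·5997
1 = 1765·44163 − 6127·12722
1 = −6127·984308 + 136559·44163
1 = 136559·1028471 − 142686·984308
1 = −142686·3041250 + 421931·1028471
1 = 421931·10152221 − 1408479·3041250
So 3041250·(-1408479) ≡ 1 (mod 10152221), giving 3041250⁻¹ ≡ 8743742.
x ≡ 3041250⁻¹·7283535 ≡ 8743742·7283535 ≡ 1552804 (mod 10152221).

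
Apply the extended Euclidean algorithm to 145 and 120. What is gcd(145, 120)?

Repeated division:
145 = 1*120 + 25
120 = 4*25 + 20
25 = 1*20 + 5
20 = 4*5 + 0
gcd(145, 120) = 5.
Back-substituting:
5 = 25 − 20
5 = −120 + 5·25
5 = 5·145 − 6·120
So 5 = (5)·145 + (-6)·120.

5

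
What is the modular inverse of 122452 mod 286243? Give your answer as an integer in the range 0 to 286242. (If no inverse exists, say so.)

216557

Run Euclid on (286243, 122452):
286243 = 2*122452 + 41339
122452 = 2*41339 + 39774
41339 = 1*39774 + 1565
39774 = 25*1565 + 649
1565 = 2*649 + 267
649 = 2*267 + 115
267 = 2*115 + 37
115 = 3*37 + 4
37 = 9*4 + 1
4 = 4*1 + 0
The gcd is 1. Working backward:
1 = 37 − 9·4
1 = −9·115 + 28·37
1 = 28·267 − 65·115
1 = −65·649 + 158·267
1 = 158·1565 − 381·649
1 = −381·39774 + 9683·1565
1 = 9683·41339 − 10064·39774
1 = −10064·122452 + 29811·41339
1 = 29811·286243 − 69686·122452
Hence 122452⁻¹ ≡ -69686 ≡ 216557 (mod 286243).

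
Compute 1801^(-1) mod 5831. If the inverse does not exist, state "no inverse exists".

Extended Euclidean algorithm:
5831 = 3×1801 + 428
1801 = 4×428 + 89
428 = 4×89 + 72
89 = 1×72 + 17
72 = 4×17 + 4
17 = 4×4 + 1
4 = 4×1 + 0
Since gcd(1801, 5831) = 1, back-substitute to write 1 as a combination:
1 = 17 − 4·4
1 = −4·72 + 17·17
1 = 17·89 − 21·72
1 = −21·428 + 101·89
1 = 101·1801 − 425·428
1 = −425·5831 + 1376·1801
So 1801·1376 ≡ 1 (mod 5831).

1376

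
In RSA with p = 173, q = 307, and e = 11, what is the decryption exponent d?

φ(n) = (p−1)(q−1) = 172·306 = 52632.
Need d with 11·d ≡ 1 (mod 52632). Apply the extended Euclidean algorithm:
52632 = 4784·11 + 8
11 = 1·8 + 3
8 = 2·3 + 2
3 = 1·2 + 1
2 = 2·1 + 0
Back-substitute:
1 = 3 − 2
1 = −8 + 3·3
1 = 3·11 − 4·8
1 = −4·52632 + 19139·11
So 11·19139 ≡ 1 (mod 52632), hence d = 19139.

19139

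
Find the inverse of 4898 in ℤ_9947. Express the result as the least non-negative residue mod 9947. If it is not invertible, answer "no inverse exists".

8893

Apply the Euclidean algorithm to 9947 and 4898:
9947 = 2*4898 + 151
4898 = 32*151 + 66
151 = 2*66 + 19
66 = 3*19 + 9
19 = 2*9 + 1
9 = 9*1 + 0
The gcd is 1. Working backward:
1 = 19 − 2·9
1 = −2·66 + 7·19
1 = 7·151 − 16·66
1 = −16·4898 + 519·151
1 = 519·9947 − 1054·4898
So 4898·(-1054) ≡ 1 (mod 9947), and -1054 ≡ 8893 (mod 9947).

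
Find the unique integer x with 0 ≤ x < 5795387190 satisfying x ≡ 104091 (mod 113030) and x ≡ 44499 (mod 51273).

2380854981

Write x = 104091 + 113030·k. Then 113030·k ≡ 44499 − 104091 ≡ 42954 (mod 51273).
Need 113030⁻¹ mod 51273. Extended Euclid on (51273, 10484):
51273 = 4*10484 + 9337
10484 = 1*9337 + 1147
9337 = 8*1147 + 161
1147 = 7*161 + 20
161 = 8*20 + 1
20 = 20*1 + 0
Back-substitute:
1 = 161 − 8·20
1 = −8·1147 + 57·161
1 = 57·9337 − 464·1147
1 = −464·10484 + 521·9337
1 = 521·51273 − 2548·10484
113030⁻¹ ≡ 48725 (mod 51273), so k ≡ 48725·42954 ≡ 21063 (mod 51273).
x = 104091 + 113030·21063 = 2380854981.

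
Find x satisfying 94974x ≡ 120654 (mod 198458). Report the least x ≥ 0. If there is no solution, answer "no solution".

First find gcd(94974, 198458):
198458 = 2*94974 + 8510
94974 = 11*8510 + 1364
8510 = 6*1364 + 326
1364 = 4*326 + 60
326 = 5*60 + 26
60 = 2*26 + 8
26 = 3*8 + 2
8 = 4*2 + 0
gcd = 2 and 2 | 120654, so solutions exist. Divide through by 2: 47487x ≡ 60327 (mod 99229).
Now find 47487⁻¹ mod 99229:
99229 = 2×47487 + 4255
47487 = 11×4255 + 682
4255 = 6×682 + 163
682 = 4×163 + 30
163 = 5×30 + 13
30 = 2×13 + 4
13 = 3×4 + 1
4 = 4×1 + 0
Back-substitute:
1 = 13 − 3·4
1 = −3·30 + 7·13
1 = 7·163 − 38·30
1 = −38·682 + 159·163
1 = 159·4255 − 992·682
1 = −992·47487 + 11071·4255
1 = 11071·99229 − 23134·47487
So 47487·(-23134) ≡ 1 (mod 99229), i.e. 47487⁻¹ ≡ 76095.
Then x ≡ 76095·60327 ≡ 51067 (mod 99229); the smallest non-negative solution is x = 51067.

51067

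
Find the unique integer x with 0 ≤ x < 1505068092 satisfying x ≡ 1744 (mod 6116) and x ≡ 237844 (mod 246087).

543597940

Write x = 1744 + 6116·k. Then 6116·k ≡ 237844 − 1744 ≡ 236100 (mod 246087).
Need 6116⁻¹ mod 246087. Extended Euclid on (246087, 6116):
246087 = 40·6116 + 1447
6116 = 4·1447 + 328
1447 = 4·328 + 135
328 = 2·135 + 58
135 = 2·58 + 19
58 = 3·19 + 1
19 = 19·1 + 0
Back-substitute:
1 = 58 − 3·19
1 = −3·135 + 7·58
1 = 7·328 − 17·135
1 = −17·1447 + 75·328
1 = 75·6116 − 317·1447
1 = −317·246087 + 12755·6116
6116⁻¹ ≡ 12755 (mod 246087), so k ≡ 12755·236100 ≡ 88881 (mod 246087).
x = 1744 + 6116·88881 = 543597940.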